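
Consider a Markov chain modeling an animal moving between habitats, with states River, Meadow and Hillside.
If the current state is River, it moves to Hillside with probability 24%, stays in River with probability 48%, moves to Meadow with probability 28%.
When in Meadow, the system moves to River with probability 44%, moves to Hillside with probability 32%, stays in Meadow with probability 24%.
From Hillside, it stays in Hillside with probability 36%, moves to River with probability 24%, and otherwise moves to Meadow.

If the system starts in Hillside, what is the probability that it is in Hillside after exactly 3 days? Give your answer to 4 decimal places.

0.3024

Propagate the distribution vector 3 days from Hillside.
After 0 days: (0.0000, 0.0000, 1.0000)
After 1 day: (0.2400, 0.4000, 0.3600)
After 2 days: (0.3776, 0.3072, 0.3152)
After 3 days: (0.3921, 0.3055, 0.3024)
P(in Hillside after 3 days) = 0.3024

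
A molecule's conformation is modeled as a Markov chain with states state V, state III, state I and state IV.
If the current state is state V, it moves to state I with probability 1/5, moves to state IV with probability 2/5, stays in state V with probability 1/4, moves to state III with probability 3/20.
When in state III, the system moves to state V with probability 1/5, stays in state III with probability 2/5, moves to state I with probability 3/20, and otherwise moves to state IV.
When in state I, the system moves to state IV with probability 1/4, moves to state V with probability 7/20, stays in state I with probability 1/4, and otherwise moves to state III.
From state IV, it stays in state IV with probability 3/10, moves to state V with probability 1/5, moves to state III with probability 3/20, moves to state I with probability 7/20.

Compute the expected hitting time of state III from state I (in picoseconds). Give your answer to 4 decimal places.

Let t(s) be the expected number of picoseconds to first reach state III from state s, with t(state III) = 0. Conditioning on the first picosecond:
t(state V) = 1 + 0.25·t(state V) + 0.2·t(state I) + 0.4·t(state IV)
t(state I) = 1 + 0.35·t(state V) + 0.25·t(state I) + 0.25·t(state IV)
t(state IV) = 1 + 0.2·t(state V) + 0.35·t(state I) + 0.3·t(state IV)
Solving: t(state V) = 6.6667, t(state I) = 6.6667, t(state IV) = 6.6667.
Expected picoseconds from state I to state III: 6.6667.

6.6667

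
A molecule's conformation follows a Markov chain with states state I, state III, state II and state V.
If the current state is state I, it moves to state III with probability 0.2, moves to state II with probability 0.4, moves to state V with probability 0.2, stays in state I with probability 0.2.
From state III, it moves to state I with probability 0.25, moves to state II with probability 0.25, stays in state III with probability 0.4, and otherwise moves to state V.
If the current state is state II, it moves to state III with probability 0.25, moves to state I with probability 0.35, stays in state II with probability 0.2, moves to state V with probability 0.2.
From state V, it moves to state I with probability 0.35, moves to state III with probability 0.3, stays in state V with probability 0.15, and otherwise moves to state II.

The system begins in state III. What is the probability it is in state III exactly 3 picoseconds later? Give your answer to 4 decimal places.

Propagate the distribution vector 3 picoseconds from state III.
After 0 picoseconds: (0.0000, 1.0000, 0.0000, 0.0000)
After 1 picosecond: (0.2500, 0.4000, 0.2500, 0.1000)
After 2 picoseconds: (0.2725, 0.3025, 0.2700, 0.1550)
After 3 picoseconds: (0.2789, 0.2895, 0.2696, 0.1620)
P(in state III after 3 picoseconds) = 0.2895

0.2895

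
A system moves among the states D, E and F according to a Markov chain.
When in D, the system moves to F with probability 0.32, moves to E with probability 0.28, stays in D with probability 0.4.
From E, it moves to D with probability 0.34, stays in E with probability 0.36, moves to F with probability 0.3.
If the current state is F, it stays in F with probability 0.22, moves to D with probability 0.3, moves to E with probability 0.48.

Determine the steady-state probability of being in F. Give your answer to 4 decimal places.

0.2843

Let the stationary distribution be π with π = πP and π_1 + π_2 + π_3 = 1.
π_1 = 0.4·π_1 + 0.34·π_2 + 0.3·π_3
π_2 = 0.28·π_1 + 0.36·π_2 + 0.48·π_3
Solving with the normalization constraint gives π = (0.3496, 0.3661, 0.2843).
So the stationary probability of F is 0.2843.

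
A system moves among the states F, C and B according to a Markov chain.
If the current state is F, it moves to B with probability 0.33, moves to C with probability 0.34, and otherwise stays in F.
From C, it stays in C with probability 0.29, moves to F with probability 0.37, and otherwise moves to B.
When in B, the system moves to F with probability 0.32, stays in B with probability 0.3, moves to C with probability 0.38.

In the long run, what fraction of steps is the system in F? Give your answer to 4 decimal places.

Let the stationary distribution be π with π = πP and π_1 + π_2 + π_3 = 1.
π_1 = 0.33·π_1 + 0.37·π_2 + 0.32·π_3
π_2 = 0.34·π_1 + 0.29·π_2 + 0.38·π_3
Solving with the normalization constraint gives π = (0.3402, 0.3361, 0.3237).
So the stationary probability of F is 0.3402.

0.3402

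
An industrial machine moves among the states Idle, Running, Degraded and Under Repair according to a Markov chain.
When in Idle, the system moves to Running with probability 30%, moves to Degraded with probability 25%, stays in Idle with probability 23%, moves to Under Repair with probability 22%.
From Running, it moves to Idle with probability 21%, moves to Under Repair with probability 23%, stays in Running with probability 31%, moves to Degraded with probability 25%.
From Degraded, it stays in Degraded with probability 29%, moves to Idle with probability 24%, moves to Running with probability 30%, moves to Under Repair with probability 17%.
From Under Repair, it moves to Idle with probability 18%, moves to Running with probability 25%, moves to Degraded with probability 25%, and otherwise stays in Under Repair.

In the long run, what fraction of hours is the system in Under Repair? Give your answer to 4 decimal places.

Let the stationary distribution be π with π = πP and π_1 + π_2 + π_3 + π_4 = 1.
π_1 = 0.23·π_1 + 0.21·π_2 + 0.24·π_3 + 0.18·π_4
π_2 = 0.3·π_1 + 0.31·π_2 + 0.3·π_3 + 0.25·π_4
π_3 = 0.25·π_1 + 0.25·π_2 + 0.29·π_3 + 0.25·π_4
Solving with the normalization constraint gives π = (0.2151, 0.2913, 0.2604, 0.2332).
So the stationary probability of Under Repair is 0.2332.

0.2332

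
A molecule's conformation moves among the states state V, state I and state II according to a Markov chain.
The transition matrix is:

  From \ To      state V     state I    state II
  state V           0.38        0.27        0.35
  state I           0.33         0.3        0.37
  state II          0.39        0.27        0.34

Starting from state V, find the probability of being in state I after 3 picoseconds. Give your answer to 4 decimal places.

Propagate the distribution vector 3 picoseconds from state V.
After 0 picoseconds: (1.0000, 0.0000, 0.0000)
After 1 picosecond: (0.3800, 0.2700, 0.3500)
After 2 picoseconds: (0.3700, 0.2781, 0.3519)
After 3 picoseconds: (0.3696, 0.2783, 0.3520)
P(in state I after 3 picoseconds) = 0.2783

0.2783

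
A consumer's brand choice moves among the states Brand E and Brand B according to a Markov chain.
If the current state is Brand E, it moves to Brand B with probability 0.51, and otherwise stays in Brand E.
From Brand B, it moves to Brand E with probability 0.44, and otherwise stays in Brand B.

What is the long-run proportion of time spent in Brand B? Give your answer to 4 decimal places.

0.5368

Let the stationary distribution be π with π = πP and π_1 + π_2 = 1.
π_1 = 0.49·π_1 + 0.44·π_2
Solving with the normalization constraint gives π = (0.4632, 0.5368).
So the stationary probability of Brand B is 0.5368.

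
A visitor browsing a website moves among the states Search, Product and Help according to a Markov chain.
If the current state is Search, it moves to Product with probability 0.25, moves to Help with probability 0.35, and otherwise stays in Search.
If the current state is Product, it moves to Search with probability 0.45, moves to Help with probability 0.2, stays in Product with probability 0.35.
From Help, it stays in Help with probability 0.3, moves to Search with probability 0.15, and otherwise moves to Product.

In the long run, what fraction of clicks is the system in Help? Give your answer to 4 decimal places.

0.2803

Let the stationary distribution be π with π = πP and π_1 + π_2 + π_3 = 1.
π_1 = 0.4·π_1 + 0.45·π_2 + 0.15·π_3
π_2 = 0.25·π_1 + 0.35·π_2 + 0.55·π_3
Solving with the normalization constraint gives π = (0.3485, 0.3712, 0.2803).
So the stationary probability of Help is 0.2803.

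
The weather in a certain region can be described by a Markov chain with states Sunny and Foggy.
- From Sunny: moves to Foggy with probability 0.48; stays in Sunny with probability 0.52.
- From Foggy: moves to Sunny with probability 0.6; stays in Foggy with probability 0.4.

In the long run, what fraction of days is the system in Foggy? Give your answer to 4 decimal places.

0.4444

Let the stationary distribution be π with π = πP and π_1 + π_2 = 1.
π_1 = 0.52·π_1 + 0.6·π_2
Solving with the normalization constraint gives π = (0.5556, 0.4444).
So the stationary probability of Foggy is 0.4444.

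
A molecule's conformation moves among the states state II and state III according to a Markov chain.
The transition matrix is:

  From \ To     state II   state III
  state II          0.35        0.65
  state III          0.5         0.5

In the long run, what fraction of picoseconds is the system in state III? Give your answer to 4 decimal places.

Let the stationary distribution be π with π = πP and π_1 + π_2 = 1.
π_1 = 0.35·π_1 + 0.5·π_2
Solving with the normalization constraint gives π = (0.4348, 0.5652).
So the stationary probability of state III is 0.5652.

0.5652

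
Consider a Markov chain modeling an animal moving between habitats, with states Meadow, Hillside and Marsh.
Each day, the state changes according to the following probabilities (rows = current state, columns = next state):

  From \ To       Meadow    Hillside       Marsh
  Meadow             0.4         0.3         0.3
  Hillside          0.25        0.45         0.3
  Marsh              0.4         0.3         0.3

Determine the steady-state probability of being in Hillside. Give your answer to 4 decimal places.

0.3529

Let the stationary distribution be π with π = πP and π_1 + π_2 + π_3 = 1.
π_1 = 0.4·π_1 + 0.25·π_2 + 0.4·π_3
π_2 = 0.3·π_1 + 0.45·π_2 + 0.3·π_3
Solving with the normalization constraint gives π = (0.3471, 0.3529, 0.3000).
So the stationary probability of Hillside is 0.3529.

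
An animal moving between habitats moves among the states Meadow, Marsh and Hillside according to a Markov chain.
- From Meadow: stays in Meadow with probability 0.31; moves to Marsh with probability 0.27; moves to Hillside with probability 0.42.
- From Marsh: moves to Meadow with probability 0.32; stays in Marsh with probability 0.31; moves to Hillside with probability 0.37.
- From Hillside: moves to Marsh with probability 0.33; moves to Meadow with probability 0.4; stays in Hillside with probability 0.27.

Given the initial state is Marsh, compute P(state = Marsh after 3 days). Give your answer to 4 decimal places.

0.3031

Propagate the distribution vector 3 days from Marsh.
After 0 days: (0.0000, 1.0000, 0.0000)
After 1 day: (0.3200, 0.3100, 0.3700)
After 2 days: (0.3464, 0.3046, 0.3490)
After 3 days: (0.3445, 0.3031, 0.3524)
P(in Marsh after 3 days) = 0.3031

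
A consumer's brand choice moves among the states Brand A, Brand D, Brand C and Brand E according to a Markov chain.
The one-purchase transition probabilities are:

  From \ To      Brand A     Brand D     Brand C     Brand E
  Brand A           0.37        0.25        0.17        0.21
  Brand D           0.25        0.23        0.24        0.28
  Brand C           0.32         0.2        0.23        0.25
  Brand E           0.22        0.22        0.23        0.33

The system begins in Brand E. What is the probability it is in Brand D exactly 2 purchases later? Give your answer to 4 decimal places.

0.2242

Propagate the distribution vector 2 purchases from Brand E.
After 0 purchases: (0.0000, 0.0000, 0.0000, 1.0000)
After 1 purchase: (0.2200, 0.2200, 0.2300, 0.3300)
After 2 purchases: (0.2826, 0.2242, 0.2190, 0.2742)
P(in Brand D after 2 purchases) = 0.2242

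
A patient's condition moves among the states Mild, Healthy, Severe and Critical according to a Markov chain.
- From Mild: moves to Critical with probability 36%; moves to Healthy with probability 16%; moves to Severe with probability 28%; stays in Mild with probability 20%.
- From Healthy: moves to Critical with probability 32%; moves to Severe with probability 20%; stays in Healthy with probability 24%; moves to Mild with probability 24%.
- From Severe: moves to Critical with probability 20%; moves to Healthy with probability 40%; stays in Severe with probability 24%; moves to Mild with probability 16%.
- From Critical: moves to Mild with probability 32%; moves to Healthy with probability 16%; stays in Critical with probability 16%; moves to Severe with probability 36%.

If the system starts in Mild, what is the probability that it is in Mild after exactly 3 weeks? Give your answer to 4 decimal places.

0.2266

Propagate the distribution vector 3 weeks from Mild.
After 0 weeks: (1.0000, 0.0000, 0.0000, 0.0000)
After 1 week: (0.2000, 0.1600, 0.2800, 0.3600)
After 2 weeks: (0.2384, 0.2400, 0.2848, 0.2368)
After 3 weeks: (0.2266, 0.2476, 0.2684, 0.2575)
P(in Mild after 3 weeks) = 0.2266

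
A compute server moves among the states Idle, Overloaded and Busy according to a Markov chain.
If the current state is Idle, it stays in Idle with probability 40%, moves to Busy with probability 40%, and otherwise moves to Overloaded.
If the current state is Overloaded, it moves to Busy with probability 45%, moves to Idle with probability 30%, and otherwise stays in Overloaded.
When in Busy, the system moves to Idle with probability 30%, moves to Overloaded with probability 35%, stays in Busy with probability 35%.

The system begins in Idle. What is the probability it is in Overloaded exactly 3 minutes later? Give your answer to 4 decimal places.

Propagate the distribution vector 3 minutes from Idle.
After 0 minutes: (1.0000, 0.0000, 0.0000)
After 1 minute: (0.4000, 0.2000, 0.4000)
After 2 minutes: (0.3400, 0.2700, 0.3900)
After 3 minutes: (0.3340, 0.2720, 0.3940)
P(in Overloaded after 3 minutes) = 0.2720

0.2720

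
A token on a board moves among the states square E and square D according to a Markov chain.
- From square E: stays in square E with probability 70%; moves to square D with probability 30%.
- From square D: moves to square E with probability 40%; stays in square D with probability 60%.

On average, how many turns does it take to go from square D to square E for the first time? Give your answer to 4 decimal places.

Let t(s) be the expected number of turns to first reach square E from state s, with t(square E) = 0. Conditioning on the first turn:
t(square D) = 1 + 0.6·t(square D)
Solving: t(square D) = 2.5000.
Expected turns from square D to square E: 2.5000.

2.5000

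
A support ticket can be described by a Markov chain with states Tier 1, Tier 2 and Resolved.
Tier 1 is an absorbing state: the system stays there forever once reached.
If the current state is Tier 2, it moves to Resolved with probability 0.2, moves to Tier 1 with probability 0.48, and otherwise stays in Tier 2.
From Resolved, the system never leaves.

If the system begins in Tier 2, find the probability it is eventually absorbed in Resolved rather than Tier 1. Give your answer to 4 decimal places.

0.2941

Let h(s) be the probability of absorption at Resolved starting from transient state s. Then h(Resolved) = 1 and h(Tier 1) = 0. By first-step analysis:
h(Tier 2) = 0.48·0 + 0.32·h(Tier 2) + 0.2·1
Solving: h(Tier 2) = 0.2941.
Starting from Tier 2, the probability is 0.2941.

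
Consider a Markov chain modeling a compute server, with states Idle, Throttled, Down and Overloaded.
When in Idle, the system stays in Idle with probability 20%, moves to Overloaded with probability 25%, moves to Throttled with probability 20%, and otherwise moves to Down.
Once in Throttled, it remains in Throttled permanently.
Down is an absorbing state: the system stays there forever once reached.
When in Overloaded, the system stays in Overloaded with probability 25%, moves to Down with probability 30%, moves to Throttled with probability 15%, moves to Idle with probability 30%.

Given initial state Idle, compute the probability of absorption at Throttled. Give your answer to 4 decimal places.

0.3571

Let h(s) be the probability of absorption at Throttled starting from transient state s. Then h(Throttled) = 1 and h(Down) = 0. By first-step analysis:
h(Idle) = 0.2·h(Idle) + 0.2·1 + 0.35·0 + 0.25·h(Overloaded)
h(Overloaded) = 0.3·h(Idle) + 0.15·1 + 0.3·0 + 0.25·h(Overloaded)
Solving: h(Idle) = 0.3571, h(Overloaded) = 0.3429.
Starting from Idle, the probability is 0.3571.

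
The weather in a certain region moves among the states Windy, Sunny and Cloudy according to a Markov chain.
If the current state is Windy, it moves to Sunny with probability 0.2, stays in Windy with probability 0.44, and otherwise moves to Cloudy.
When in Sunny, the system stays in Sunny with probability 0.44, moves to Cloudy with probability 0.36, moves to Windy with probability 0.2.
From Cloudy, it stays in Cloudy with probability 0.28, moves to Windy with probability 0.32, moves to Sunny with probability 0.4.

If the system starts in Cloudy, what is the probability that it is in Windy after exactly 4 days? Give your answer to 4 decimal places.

Propagate the distribution vector 4 days from Cloudy.
After 0 days: (0.0000, 0.0000, 1.0000)
After 1 day: (0.3200, 0.4000, 0.2800)
After 2 days: (0.3104, 0.3520, 0.3376)
After 3 days: (0.3150, 0.3520, 0.3330)
After 4 days: (0.3156, 0.3511, 0.3334)
P(in Windy after 4 days) = 0.3156

0.3156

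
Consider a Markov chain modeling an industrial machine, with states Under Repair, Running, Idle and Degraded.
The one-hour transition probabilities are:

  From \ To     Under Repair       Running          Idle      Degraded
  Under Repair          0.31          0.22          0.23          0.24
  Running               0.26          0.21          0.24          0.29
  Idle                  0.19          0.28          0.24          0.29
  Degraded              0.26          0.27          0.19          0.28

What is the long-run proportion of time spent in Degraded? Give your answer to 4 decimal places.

0.2744

Let the stationary distribution be π with π = πP and π_1 + π_2 + π_3 + π_4 = 1.
π_1 = 0.31·π_1 + 0.26·π_2 + 0.19·π_3 + 0.26·π_4
π_2 = 0.22·π_1 + 0.21·π_2 + 0.28·π_3 + 0.27·π_4
π_3 = 0.23·π_1 + 0.24·π_2 + 0.24·π_3 + 0.19·π_4
Solving with the normalization constraint gives π = (0.2572, 0.2447, 0.2237, 0.2744).
So the stationary probability of Degraded is 0.2744.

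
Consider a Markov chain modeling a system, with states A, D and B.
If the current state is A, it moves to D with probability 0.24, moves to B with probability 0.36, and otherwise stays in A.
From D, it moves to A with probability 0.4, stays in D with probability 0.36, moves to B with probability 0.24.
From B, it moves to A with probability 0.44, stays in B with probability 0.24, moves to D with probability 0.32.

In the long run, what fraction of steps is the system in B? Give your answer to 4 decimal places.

0.2894

Let the stationary distribution be π with π = πP and π_1 + π_2 + π_3 = 1.
π_1 = 0.4·π_1 + 0.4·π_2 + 0.44·π_3
π_2 = 0.24·π_1 + 0.36·π_2 + 0.32·π_3
Solving with the normalization constraint gives π = (0.4116, 0.2990, 0.2894).
So the stationary probability of B is 0.2894.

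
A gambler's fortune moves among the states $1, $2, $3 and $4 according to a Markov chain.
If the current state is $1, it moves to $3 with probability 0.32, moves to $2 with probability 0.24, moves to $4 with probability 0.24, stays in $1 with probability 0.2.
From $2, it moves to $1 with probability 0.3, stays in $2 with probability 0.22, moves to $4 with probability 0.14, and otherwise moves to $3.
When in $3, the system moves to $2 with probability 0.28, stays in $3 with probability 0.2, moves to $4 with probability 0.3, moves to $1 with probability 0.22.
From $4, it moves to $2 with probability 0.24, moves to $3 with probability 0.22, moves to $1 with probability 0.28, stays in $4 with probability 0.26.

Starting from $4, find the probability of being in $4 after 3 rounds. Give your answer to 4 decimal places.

Propagate the distribution vector 3 rounds from $4.
After 0 rounds: (0.0000, 0.0000, 0.0000, 1.0000)
After 1 round: (0.2800, 0.2400, 0.2200, 0.2600)
After 2 rounds: (0.2492, 0.2440, 0.2724, 0.2344)
After 3 rounds: (0.2486, 0.2460, 0.2688, 0.2366)
P(in $4 after 3 rounds) = 0.2366

0.2366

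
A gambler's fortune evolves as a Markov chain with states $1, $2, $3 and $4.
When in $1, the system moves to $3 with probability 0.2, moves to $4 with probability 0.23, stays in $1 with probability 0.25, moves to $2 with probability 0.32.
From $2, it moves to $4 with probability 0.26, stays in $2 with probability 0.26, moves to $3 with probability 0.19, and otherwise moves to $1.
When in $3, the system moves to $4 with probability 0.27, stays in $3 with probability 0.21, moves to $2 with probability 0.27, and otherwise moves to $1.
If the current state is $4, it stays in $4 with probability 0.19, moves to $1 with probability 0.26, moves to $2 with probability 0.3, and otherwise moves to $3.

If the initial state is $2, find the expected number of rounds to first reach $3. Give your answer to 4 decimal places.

Let t(s) be the expected number of rounds to first reach $3 from state s, with t($3) = 0. Conditioning on the first round:
t($1) = 1 + 0.25·t($1) + 0.32·t($2) + 0.23·t($4)
t($2) = 1 + 0.29·t($1) + 0.26·t($2) + 0.26·t($4)
t($4) = 1 + 0.26·t($1) + 0.3·t($2) + 0.19·t($4)
Solving: t($1) = 4.7959, t($2) = 4.8346, t($4) = 4.5646.
Expected rounds from $2 to $3: 4.8346.

4.8346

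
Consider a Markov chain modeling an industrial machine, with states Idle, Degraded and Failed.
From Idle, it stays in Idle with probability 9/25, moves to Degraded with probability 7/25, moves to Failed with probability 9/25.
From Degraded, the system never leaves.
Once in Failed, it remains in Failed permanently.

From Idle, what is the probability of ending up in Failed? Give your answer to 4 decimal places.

Let h(s) be the probability of absorption at Failed starting from transient state s. Then h(Failed) = 1 and h(Degraded) = 0. By first-step analysis:
h(Idle) = 0.36·h(Idle) + 0.28·0 + 0.36·1
Solving: h(Idle) = 0.5625.
Starting from Idle, the probability is 0.5625.

0.5625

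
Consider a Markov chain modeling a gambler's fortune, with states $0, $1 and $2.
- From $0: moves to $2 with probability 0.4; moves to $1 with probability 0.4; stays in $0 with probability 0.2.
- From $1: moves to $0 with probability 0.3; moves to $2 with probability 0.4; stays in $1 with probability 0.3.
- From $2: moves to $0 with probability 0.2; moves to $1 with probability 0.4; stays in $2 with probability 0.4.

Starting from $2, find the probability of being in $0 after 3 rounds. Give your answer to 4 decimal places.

Propagate the distribution vector 3 rounds from $2.
After 0 rounds: (0.0000, 0.0000, 1.0000)
After 1 round: (0.2000, 0.4000, 0.4000)
After 2 rounds: (0.2400, 0.3600, 0.4000)
After 3 rounds: (0.2360, 0.3640, 0.4000)
P(in $0 after 3 rounds) = 0.2360

0.2360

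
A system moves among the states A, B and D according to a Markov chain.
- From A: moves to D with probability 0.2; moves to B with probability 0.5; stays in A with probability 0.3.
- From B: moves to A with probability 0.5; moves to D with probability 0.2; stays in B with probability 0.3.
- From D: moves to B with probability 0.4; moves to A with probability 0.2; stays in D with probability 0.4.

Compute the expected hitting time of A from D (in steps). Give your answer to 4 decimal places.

Let t(s) be the expected number of steps to first reach A from state s, with t(A) = 0. Conditioning on the first step:
t(B) = 1 + 0.3·t(B) + 0.2·t(D)
t(D) = 1 + 0.4·t(B) + 0.4·t(D)
Solving: t(B) = 2.3529, t(D) = 3.2353.
Expected steps from D to A: 3.2353.

3.2353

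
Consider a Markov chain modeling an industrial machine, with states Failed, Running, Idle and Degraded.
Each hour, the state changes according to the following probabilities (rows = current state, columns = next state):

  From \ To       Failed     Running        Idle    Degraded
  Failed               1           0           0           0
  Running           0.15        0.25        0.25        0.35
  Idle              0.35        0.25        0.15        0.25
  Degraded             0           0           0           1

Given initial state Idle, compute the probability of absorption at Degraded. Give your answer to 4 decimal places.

Let h(s) be the probability of absorption at Degraded starting from transient state s. Then h(Degraded) = 1 and h(Failed) = 0. By first-step analysis:
h(Running) = 0.15·0 + 0.25·h(Running) + 0.25·h(Idle) + 0.35·1
h(Idle) = 0.35·0 + 0.25·h(Running) + 0.15·h(Idle) + 0.25·1
Solving: h(Running) = 0.6261, h(Idle) = 0.4783.
Starting from Idle, the probability is 0.4783.

0.4783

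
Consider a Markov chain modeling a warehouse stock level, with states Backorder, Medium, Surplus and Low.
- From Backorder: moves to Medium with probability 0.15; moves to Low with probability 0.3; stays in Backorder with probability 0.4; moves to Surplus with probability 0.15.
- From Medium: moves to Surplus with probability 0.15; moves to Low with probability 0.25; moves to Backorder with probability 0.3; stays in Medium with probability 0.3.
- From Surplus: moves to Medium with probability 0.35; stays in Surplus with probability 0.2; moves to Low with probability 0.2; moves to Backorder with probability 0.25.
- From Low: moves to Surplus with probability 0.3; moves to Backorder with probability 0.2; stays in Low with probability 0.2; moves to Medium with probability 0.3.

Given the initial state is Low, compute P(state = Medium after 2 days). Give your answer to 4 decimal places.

0.2850

Propagate the distribution vector 2 days from Low.
After 0 days: (0.0000, 0.0000, 0.0000, 1.0000)
After 1 day: (0.2000, 0.3000, 0.3000, 0.2000)
After 2 days: (0.2850, 0.2850, 0.1950, 0.2350)
P(in Medium after 2 days) = 0.2850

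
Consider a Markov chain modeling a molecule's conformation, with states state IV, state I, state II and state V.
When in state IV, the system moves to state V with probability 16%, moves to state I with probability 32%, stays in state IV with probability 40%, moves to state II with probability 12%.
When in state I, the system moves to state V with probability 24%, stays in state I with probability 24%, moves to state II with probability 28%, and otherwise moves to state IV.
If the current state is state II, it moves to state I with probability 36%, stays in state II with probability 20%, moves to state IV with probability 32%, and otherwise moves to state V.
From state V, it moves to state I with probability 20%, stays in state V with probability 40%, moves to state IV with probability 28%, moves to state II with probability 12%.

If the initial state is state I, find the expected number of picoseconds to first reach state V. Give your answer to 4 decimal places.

Let t(s) be the expected number of picoseconds to first reach state V from state s, with t(state V) = 0. Conditioning on the first picosecond:
t(state IV) = 1 + 0.4·t(state IV) + 0.32·t(state I) + 0.12·t(state II)
t(state I) = 1 + 0.24·t(state IV) + 0.24·t(state I) + 0.28·t(state II)
t(state II) = 1 + 0.32·t(state IV) + 0.36·t(state I) + 0.2·t(state II)
Solving: t(state IV) = 5.6523, t(state I) = 5.2675, t(state II) = 5.8813.
Expected picoseconds from state I to state V: 5.2675.

5.2675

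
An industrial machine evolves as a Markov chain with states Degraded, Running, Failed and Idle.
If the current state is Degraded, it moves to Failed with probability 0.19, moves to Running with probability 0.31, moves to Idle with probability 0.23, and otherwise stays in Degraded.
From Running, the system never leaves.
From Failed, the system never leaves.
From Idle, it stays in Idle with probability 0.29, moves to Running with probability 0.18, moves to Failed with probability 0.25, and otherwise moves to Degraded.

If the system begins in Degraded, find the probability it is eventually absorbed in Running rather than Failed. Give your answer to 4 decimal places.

0.5761

Let h(s) be the probability of absorption at Running starting from transient state s. Then h(Running) = 1 and h(Failed) = 0. By first-step analysis:
h(Degraded) = 0.27·h(Degraded) + 0.31·1 + 0.19·0 + 0.23·h(Idle)
h(Idle) = 0.28·h(Degraded) + 0.18·1 + 0.25·0 + 0.29·h(Idle)
Solving: h(Degraded) = 0.5761, h(Idle) = 0.4807.
Starting from Degraded, the probability is 0.5761.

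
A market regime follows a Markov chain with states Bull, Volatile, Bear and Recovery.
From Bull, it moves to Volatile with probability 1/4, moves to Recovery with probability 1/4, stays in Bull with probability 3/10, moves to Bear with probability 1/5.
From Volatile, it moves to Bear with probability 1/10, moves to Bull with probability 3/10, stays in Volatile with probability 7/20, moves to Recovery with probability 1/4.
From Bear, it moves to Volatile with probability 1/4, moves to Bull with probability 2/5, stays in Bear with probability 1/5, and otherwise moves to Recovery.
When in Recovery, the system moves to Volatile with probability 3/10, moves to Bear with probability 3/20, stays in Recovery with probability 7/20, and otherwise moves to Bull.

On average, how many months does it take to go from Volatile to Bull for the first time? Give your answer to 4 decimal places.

3.4941

Let t(s) be the expected number of months to first reach Bull from state s, with t(Bull) = 0. Conditioning on the first month:
t(Volatile) = 1 + 0.35·t(Volatile) + 0.1·t(Bear) + 0.25·t(Recovery)
t(Bear) = 1 + 0.25·t(Volatile) + 0.2·t(Bear) + 0.15·t(Recovery)
t(Recovery) = 1 + 0.3·t(Volatile) + 0.15·t(Bear) + 0.35·t(Recovery)
Solving: t(Volatile) = 3.4941, t(Bear) = 3.0654, t(Recovery) = 3.8585.
Expected months from Volatile to Bull: 3.4941.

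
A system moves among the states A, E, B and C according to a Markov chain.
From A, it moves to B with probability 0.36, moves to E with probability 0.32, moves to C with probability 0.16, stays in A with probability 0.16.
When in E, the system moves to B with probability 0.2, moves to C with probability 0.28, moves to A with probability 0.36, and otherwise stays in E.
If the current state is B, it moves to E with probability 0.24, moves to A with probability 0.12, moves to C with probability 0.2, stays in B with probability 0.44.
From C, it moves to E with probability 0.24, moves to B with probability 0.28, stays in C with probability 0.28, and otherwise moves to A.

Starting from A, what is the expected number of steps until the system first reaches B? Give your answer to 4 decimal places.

3.3237

Let t(s) be the expected number of steps to first reach B from state s, with t(B) = 0. Conditioning on the first step:
t(A) = 1 + 0.16·t(A) + 0.32·t(E) + 0.16·t(C)
t(E) = 1 + 0.36·t(A) + 0.16·t(E) + 0.28·t(C)
t(C) = 1 + 0.2·t(A) + 0.24·t(E) + 0.28·t(C)
Solving: t(A) = 3.3237, t(E) = 3.8088, t(C) = 3.5818.
Expected steps from A to B: 3.3237.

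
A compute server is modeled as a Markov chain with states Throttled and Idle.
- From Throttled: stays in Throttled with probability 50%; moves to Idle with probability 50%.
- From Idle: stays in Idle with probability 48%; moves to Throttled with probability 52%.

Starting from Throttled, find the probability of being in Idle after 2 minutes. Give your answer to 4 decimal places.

Sum over the intermediate state after 1 minute:
P = P(Throttled→Throttled)·P(Throttled→Idle) + P(Throttled→Idle)·P(Idle→Idle)
  = 0.5×0.5 + 0.5×0.48
  = 0.2500 + 0.2400 = 0.4900

0.4900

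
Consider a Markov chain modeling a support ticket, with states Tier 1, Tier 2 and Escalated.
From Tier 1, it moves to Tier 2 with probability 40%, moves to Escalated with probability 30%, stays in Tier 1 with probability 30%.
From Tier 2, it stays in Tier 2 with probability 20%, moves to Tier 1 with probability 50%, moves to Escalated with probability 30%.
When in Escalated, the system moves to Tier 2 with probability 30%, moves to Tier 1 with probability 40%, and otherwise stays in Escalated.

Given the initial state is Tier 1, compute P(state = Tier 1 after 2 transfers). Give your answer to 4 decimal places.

Sum over the intermediate state after 1 transfer:
P = P(Tier 1→Tier 1)·P(Tier 1→Tier 1) + P(Tier 1→Tier 2)·P(Tier 2→Tier 1) + P(Tier 1→Escalated)·P(Escalated→Tier 1)
  = 0.3×0.3 + 0.4×0.5 + 0.3×0.4
  = 0.0900 + 0.2000 + 0.1200 = 0.4100

0.4100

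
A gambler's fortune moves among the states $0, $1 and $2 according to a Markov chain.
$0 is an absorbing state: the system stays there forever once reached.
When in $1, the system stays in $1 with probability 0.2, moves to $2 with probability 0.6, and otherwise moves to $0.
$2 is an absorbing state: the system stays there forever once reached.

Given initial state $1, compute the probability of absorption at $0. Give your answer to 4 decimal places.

Let h(s) be the probability of absorption at $0 starting from transient state s. Then h($0) = 1 and h($2) = 0. By first-step analysis:
h($1) = 0.2·1 + 0.2·h($1) + 0.6·0
Solving: h($1) = 0.2500.
Starting from $1, the probability is 0.2500.

0.2500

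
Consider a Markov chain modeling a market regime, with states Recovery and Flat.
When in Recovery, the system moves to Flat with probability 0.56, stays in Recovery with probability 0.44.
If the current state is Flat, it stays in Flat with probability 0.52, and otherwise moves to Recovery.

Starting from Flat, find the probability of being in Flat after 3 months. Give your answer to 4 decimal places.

Propagate the distribution vector 3 months from Flat.
After 0 months: (0.0000, 1.0000)
After 1 month: (0.4800, 0.5200)
After 2 months: (0.4608, 0.5392)
After 3 months: (0.4616, 0.5384)
P(in Flat after 3 months) = 0.5384

0.5384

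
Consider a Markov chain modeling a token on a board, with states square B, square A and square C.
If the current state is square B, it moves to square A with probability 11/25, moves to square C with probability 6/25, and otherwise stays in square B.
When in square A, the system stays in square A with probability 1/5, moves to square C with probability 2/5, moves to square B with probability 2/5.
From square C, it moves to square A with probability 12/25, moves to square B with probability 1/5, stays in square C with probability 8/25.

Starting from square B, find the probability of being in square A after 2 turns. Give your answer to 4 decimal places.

0.3440

Sum over the intermediate state after 1 turn:
P = P(square B→square B)·P(square B→square A) + P(square B→square A)·P(square A→square A) + P(square B→square C)·P(square C→square A)
  = 0.32×0.44 + 0.44×0.2 + 0.24×0.48
  = 0.1408 + 0.0880 + 0.1152 = 0.3440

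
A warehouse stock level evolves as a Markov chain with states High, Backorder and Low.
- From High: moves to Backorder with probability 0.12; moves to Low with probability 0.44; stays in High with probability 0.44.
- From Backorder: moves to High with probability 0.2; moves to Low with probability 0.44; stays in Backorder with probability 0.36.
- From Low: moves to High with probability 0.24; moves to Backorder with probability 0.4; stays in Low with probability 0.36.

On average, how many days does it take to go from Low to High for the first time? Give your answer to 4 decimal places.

Let t(s) be the expected number of days to first reach High from state s, with t(High) = 0. Conditioning on the first day:
t(Backorder) = 1 + 0.36·t(Backorder) + 0.44·t(Low)
t(Low) = 1 + 0.4·t(Backorder) + 0.36·t(Low)
Solving: t(Backorder) = 4.6233, t(Low) = 4.4521.
Expected days from Low to High: 4.4521.

4.4521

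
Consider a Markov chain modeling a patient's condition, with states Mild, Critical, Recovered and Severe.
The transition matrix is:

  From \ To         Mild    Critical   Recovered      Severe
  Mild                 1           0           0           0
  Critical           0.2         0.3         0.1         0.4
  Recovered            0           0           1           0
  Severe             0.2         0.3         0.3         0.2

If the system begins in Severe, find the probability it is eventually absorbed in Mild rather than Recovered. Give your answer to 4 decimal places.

Let h(s) be the probability of absorption at Mild starting from transient state s. Then h(Mild) = 1 and h(Recovered) = 0. By first-step analysis:
h(Critical) = 0.2·1 + 0.3·h(Critical) + 0.1·0 + 0.4·h(Severe)
h(Severe) = 0.2·1 + 0.3·h(Critical) + 0.3·0 + 0.2·h(Severe)
Solving: h(Critical) = 0.5455, h(Severe) = 0.4545.
Starting from Severe, the probability is 0.4545.

0.4545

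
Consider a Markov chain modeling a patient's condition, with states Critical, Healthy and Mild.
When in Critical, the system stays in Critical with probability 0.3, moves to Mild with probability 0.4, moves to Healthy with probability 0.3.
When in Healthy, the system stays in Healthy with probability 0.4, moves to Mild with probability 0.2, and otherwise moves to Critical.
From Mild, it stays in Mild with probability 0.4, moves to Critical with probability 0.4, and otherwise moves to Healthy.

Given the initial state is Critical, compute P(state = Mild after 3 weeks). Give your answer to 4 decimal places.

0.3420

Propagate the distribution vector 3 weeks from Critical.
After 0 weeks: (1.0000, 0.0000, 0.0000)
After 1 week: (0.3000, 0.3000, 0.4000)
After 2 weeks: (0.3700, 0.2900, 0.3400)
After 3 weeks: (0.3630, 0.2950, 0.3420)
P(in Mild after 3 weeks) = 0.3420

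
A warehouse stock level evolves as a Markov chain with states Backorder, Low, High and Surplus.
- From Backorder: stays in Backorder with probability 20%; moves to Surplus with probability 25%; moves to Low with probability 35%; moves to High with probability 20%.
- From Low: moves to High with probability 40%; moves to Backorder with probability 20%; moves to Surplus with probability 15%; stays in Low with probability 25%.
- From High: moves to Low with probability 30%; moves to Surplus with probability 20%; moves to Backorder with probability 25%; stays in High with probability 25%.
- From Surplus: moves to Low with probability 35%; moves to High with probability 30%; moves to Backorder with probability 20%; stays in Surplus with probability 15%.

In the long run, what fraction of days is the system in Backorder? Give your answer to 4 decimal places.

0.2147

Let the stationary distribution be π with π = πP and π_1 + π_2 + π_3 + π_4 = 1.
π_1 = 0.2·π_1 + 0.2·π_2 + 0.25·π_3 + 0.2·π_4
π_2 = 0.35·π_1 + 0.25·π_2 + 0.3·π_3 + 0.35·π_4
π_3 = 0.2·π_1 + 0.4·π_2 + 0.25·π_3 + 0.3·π_4
Solving with the normalization constraint gives π = (0.2147, 0.3048, 0.2943, 0.1862).
So the stationary probability of Backorder is 0.2147.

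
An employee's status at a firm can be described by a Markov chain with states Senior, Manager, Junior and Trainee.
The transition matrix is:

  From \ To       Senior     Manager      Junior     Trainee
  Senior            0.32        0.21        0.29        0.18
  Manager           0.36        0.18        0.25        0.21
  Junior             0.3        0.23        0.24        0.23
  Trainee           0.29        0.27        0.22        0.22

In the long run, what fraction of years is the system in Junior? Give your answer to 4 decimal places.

0.2539

Let the stationary distribution be π with π = πP and π_1 + π_2 + π_3 + π_4 = 1.
π_1 = 0.32·π_1 + 0.36·π_2 + 0.3·π_3 + 0.29·π_4
π_2 = 0.21·π_1 + 0.18·π_2 + 0.23·π_3 + 0.27·π_4
π_3 = 0.29·π_1 + 0.25·π_2 + 0.24·π_3 + 0.22·π_4
Solving with the normalization constraint gives π = (0.3175, 0.2209, 0.2539, 0.2076).
So the stationary probability of Junior is 0.2539.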